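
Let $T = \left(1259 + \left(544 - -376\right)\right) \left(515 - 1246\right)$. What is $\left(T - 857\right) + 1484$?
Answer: $-1592222$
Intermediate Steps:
$T = -1592849$ ($T = \left(1259 + \left(544 + 376\right)\right) \left(-731\right) = \left(1259 + 920\right) \left(-731\right) = 2179 \left(-731\right) = -1592849$)
$\left(T - 857\right) + 1484 = \left(-1592849 - 857\right) + 1484 = -1593706 + 1484 = -1592222$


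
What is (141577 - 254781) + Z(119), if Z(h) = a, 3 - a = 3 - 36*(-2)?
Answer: -113276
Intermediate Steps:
a = -72 (a = 3 - (3 - 36*(-2)) = 3 - (3 - 9*(-8)) = 3 - (3 + 72) = 3 - 1*75 = 3 - 75 = -72)
Z(h) = -72
(141577 - 254781) + Z(119) = (141577 - 254781) - 72 = -113204 - 72 = -113276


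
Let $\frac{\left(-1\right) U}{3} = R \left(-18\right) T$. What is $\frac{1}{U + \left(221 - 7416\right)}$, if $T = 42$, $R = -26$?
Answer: $- \frac{1}{66163} \approx -1.5114 \cdot 10^{-5}$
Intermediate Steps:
$U = -58968$ ($U = - 3 \left(-26\right) \left(-18\right) 42 = - 3 \cdot 468 \cdot 42 = \left(-3\right) 19656 = -58968$)
$\frac{1}{U + \left(221 - 7416\right)} = \frac{1}{-58968 + \left(221 - 7416\right)} = \frac{1}{-58968 - 7195} = \frac{1}{-66163} = - \frac{1}{66163}$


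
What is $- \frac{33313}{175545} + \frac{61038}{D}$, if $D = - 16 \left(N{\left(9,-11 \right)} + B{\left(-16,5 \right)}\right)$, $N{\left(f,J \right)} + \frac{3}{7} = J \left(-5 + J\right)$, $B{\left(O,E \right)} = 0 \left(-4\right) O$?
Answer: $- \frac{37829738401}{1725958440} \approx -21.918$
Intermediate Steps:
$B{\left(O,E \right)} = 0$ ($B{\left(O,E \right)} = 0 O = 0$)
$N{\left(f,J \right)} = - \frac{3}{7} + J \left(-5 + J\right)$
$D = - \frac{19664}{7}$ ($D = - 16 \left(\left(- \frac{3}{7} + \left(-11\right)^{2} - -55\right) + 0\right) = - 16 \left(\left(- \frac{3}{7} + 121 + 55\right) + 0\right) = - 16 \left(\frac{1229}{7} + 0\right) = \left(-16\right) \frac{1229}{7} = - \frac{19664}{7} \approx -2809.1$)
$- \frac{33313}{175545} + \frac{61038}{D} = - \frac{33313}{175545} + \frac{61038}{- \frac{19664}{7}} = \left(-33313\right) \frac{1}{175545} + 61038 \left(- \frac{7}{19664}\right) = - \frac{33313}{175545} - \frac{213633}{9832} = - \frac{37829738401}{1725958440}$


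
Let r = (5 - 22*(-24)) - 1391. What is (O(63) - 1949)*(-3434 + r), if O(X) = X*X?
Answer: -8669840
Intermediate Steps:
O(X) = X**2
r = -858 (r = (5 + 528) - 1391 = 533 - 1391 = -858)
(O(63) - 1949)*(-3434 + r) = (63**2 - 1949)*(-3434 - 858) = (3969 - 1949)*(-4292) = 2020*(-4292) = -8669840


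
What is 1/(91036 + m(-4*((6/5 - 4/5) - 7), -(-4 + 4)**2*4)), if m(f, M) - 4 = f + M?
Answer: 5/455332 ≈ 1.0981e-5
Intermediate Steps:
m(f, M) = 4 + M + f (m(f, M) = 4 + (f + M) = 4 + (M + f) = 4 + M + f)
1/(91036 + m(-4*((6/5 - 4/5) - 7), -(-4 + 4)**2*4)) = 1/(91036 + (4 - (-4 + 4)**2*4 - 4*((6/5 - 4/5) - 7))) = 1/(91036 + (4 - 1*0**2*4 - 4*((6*(1/5) - 4*1/5) - 7))) = 1/(91036 + (4 - 1*0*4 - 4*((6/5 - 4/5) - 7))) = 1/(91036 + (4 + 0*4 - 4*(2/5 - 7))) = 1/(91036 + (4 + 0 - 4*(-33/5))) = 1/(91036 + (4 + 0 + 132/5)) = 1/(91036 + 152/5) = 1/(455332/5) = 5/455332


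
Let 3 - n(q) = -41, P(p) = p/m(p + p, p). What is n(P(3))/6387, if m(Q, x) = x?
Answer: 44/6387 ≈ 0.0068890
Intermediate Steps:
P(p) = 1 (P(p) = p/p = 1)
n(q) = 44 (n(q) = 3 - 1*(-41) = 3 + 41 = 44)
n(P(3))/6387 = 44/6387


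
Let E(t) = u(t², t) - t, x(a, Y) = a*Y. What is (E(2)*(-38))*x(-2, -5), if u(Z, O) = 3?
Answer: -380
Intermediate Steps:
x(a, Y) = Y*a
E(t) = 3 - t
(E(2)*(-38))*x(-2, -5) = ((3 - 1*2)*(-38))*(-5*(-2)) = ((3 - 2)*(-38))*10 = (1*(-38))*10 = -38*10 = -380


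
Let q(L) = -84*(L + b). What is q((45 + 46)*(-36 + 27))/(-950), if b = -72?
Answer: -37422/475 ≈ -78.783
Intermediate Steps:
q(L) = 6048 - 84*L (q(L) = -84*(L - 72) = -84*(-72 + L) = 6048 - 84*L)
q((45 + 46)*(-36 + 27))/(-950) = (6048 - 84*(45 + 46)*(-36 + 27))/(-950) = (6048 - 7644*(-9))*(-1/950) = (6048 - 84*(-819))*(-1/950) = (6048 + 68796)*(-1/950) = 74844*(-1/950) = -37422/475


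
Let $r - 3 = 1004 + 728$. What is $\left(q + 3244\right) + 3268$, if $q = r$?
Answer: $8247$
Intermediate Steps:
$r = 1735$ ($r = 3 + \left(1004 + 728\right) = 3 + 1732 = 1735$)
$q = 1735$
$\left(q + 3244\right) + 3268 = \left(1735 + 3244\right) + 3268 = 4979 + 3268 = 8247$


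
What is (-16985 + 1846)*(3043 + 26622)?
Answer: -449098435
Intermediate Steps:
(-16985 + 1846)*(3043 + 26622) = -15139*29665 = -449098435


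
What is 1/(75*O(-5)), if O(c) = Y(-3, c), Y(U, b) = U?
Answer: -1/225 ≈ -0.0044444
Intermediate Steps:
O(c) = -3
1/(75*O(-5)) = 1/(75*(-3)) = (1/75)*(-1/3) = -1/225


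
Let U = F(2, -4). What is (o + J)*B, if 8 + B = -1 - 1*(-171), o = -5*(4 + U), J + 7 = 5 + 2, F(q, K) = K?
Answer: 0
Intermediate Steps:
U = -4
J = 0 (J = -7 + (5 + 2) = -7 + 7 = 0)
o = 0 (o = -5*(4 - 4) = -5*0 = 0)
B = 162 (B = -8 + (-1 - 1*(-171)) = -8 + (-1 + 171) = -8 + 170 = 162)
(o + J)*B = (0 + 0)*162 = 0*162 = 0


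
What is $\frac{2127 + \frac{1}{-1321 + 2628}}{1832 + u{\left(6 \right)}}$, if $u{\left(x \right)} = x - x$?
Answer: $\frac{1389995}{1197212} \approx 1.161$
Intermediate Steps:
$u{\left(x \right)} = 0$
$\frac{2127 + \frac{1}{-1321 + 2628}}{1832 + u{\left(6 \right)}} = \frac{2127 + \frac{1}{-1321 + 2628}}{1832 + 0} = \frac{2127 + \frac{1}{1307}}{1832} = \left(2127 + \frac{1}{1307}\right) \frac{1}{1832} = \frac{2779990}{1307} \cdot \frac{1}{1832} = \frac{1389995}{1197212}$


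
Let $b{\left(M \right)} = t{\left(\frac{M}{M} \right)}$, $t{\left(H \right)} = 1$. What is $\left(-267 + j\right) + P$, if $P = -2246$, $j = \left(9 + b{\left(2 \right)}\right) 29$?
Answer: $-2223$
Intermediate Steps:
$b{\left(M \right)} = 1$
$j = 290$ ($j = \left(9 + 1\right) 29 = 10 \cdot 29 = 290$)
$\left(-267 + j\right) + P = \left(-267 + 290\right) - 2246 = 23 - 2246 = -2223$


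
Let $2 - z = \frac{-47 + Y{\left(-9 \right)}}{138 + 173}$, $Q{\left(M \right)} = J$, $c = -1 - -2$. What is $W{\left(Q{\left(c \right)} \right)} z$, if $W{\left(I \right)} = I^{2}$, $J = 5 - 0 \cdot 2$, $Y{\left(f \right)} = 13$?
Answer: $\frac{16400}{311} \approx 52.733$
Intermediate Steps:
$c = 1$ ($c = -1 + 2 = 1$)
$J = 5$ ($J = 5 - 0 = 5 + 0 = 5$)
$Q{\left(M \right)} = 5$
$z = \frac{656}{311}$ ($z = 2 - \frac{-47 + 13}{138 + 173} = 2 - - \frac{34}{311} = 2 + \frac{34}{311} = \frac{656}{311} \approx 2.1093$)
$W{\left(Q{\left(c \right)} \right)} z = 5^{2} \cdot \frac{656}{311} = 25 \cdot \frac{656}{311} = \frac{16400}{311}$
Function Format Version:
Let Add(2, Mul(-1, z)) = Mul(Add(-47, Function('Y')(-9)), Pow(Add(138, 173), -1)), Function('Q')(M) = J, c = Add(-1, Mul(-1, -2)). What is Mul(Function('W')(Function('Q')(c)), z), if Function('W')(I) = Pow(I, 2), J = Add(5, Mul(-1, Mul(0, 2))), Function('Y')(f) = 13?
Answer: Rational(16400, 311) ≈ 52.733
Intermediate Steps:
c = 1 (c = Add(-1, 2) = 1)
J = 5 (J = Add(5, Mul(-1, 0)) = Add(5, 0) = 5)
Function('Q')(M) = 5
z = Rational(656, 311) (z = Add(2, Mul(-1, Mul(Add(-47, 13), Pow(Add(138, 173), -1)))) = Add(2, Mul(-1, Mul(-34, Pow(311, -1)))) = Add(2, Mul(-1, Mul(-34, Rational(1, 311)))) = Add(2, Mul(-1, Rational(-34, 311))) = Add(2, Rational(34, 311)) = Rational(656, 311) ≈ 2.1093)
Mul(Function('W')(Function('Q')(c)), z) = Mul(Pow(5, 2), Rational(656, 311)) = Mul(25, Rational(656, 311)) = Rational(16400, 311)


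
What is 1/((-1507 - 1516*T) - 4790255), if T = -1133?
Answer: -1/3074134 ≈ -3.2529e-7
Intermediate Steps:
1/((-1507 - 1516*T) - 4790255) = 1/((-1507 - 1516*(-1133)) - 4790255) = 1/((-1507 + 1717628) - 4790255) = 1/(1716121 - 4790255) = 1/(-3074134) = -1/3074134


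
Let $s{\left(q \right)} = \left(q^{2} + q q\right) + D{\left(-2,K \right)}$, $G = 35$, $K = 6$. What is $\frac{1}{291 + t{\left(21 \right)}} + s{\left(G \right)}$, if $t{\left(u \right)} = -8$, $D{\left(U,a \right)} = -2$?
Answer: $\frac{692785}{283} \approx 2448.0$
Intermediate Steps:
$s{\left(q \right)} = -2 + 2 q^{2}$ ($s{\left(q \right)} = \left(q^{2} + q q\right) - 2 = \left(q^{2} + q^{2}\right) - 2 = 2 q^{2} - 2 = -2 + 2 q^{2}$)
$\frac{1}{291 + t{\left(21 \right)}} + s{\left(G \right)} = \frac{1}{291 - 8} - \left(2 - 2 \cdot 35^{2}\right) = \frac{1}{283} + \left(-2 + 2 \cdot 1225\right) = \frac{1}{283} + \left(-2 + 2450\right) = \frac{1}{283} + 2448 = \frac{692785}{283}$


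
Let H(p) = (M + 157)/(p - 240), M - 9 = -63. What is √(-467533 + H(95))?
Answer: 2*I*√2457474065/145 ≈ 683.76*I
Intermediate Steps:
M = -54 (M = 9 - 63 = -54)
H(p) = 103/(-240 + p) (H(p) = (-54 + 157)/(p - 240) = 103/(-240 + p))
√(-467533 + H(95)) = √(-467533 + 103/(-240 + 95)) = √(-467533 + 103/(-145)) = √(-467533 + 103*(-1/145)) = √(-467533 - 103/145) = √(-67792388/145) = 2*I*√2457474065/145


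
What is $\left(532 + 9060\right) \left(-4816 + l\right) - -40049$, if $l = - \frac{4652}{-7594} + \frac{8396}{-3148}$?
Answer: $- \frac{137981128333369}{2988239} \approx -4.6175 \cdot 10^{7}$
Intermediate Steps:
$l = - \frac{6139341}{2988239}$ ($l = \left(-4652\right) \left(- \frac{1}{7594}\right) + 8396 \left(- \frac{1}{3148}\right) = \frac{2326}{3797} - \frac{2099}{787} = - \frac{6139341}{2988239} \approx -2.0545$)
$\left(532 + 9060\right) \left(-4816 + l\right) - -40049 = \left(532 + 9060\right) \left(-4816 - \frac{6139341}{2988239}\right) - -40049 = 9592 \left(- \frac{14397498365}{2988239}\right) + 40049 = - \frac{138100804317080}{2988239} + 40049 = - \frac{137981128333369}{2988239}$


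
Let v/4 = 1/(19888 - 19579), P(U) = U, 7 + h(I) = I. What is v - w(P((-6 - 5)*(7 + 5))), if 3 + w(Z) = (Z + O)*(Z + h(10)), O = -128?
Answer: -10362929/309 ≈ -33537.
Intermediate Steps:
h(I) = -7 + I
v = 4/309 (v = 4/(19888 - 19579) = 4/309 ≈ 0.012945)
w(Z) = -3 + (-128 + Z)*(3 + Z) (w(Z) = -3 + (Z - 128)*(Z + (-7 + 10)) = -3 + (-128 + Z)*(Z + 3) = -3 + (-128 + Z)*(3 + Z))
v - w(P((-6 - 5)*(7 + 5))) = 4/309 - (-387 + ((-6 - 5)*(7 + 5))² - 125*(-6 - 5)*(7 + 5)) = 4/309 - (-387 + (-11*12)² - (-1375)*12) = 4/309 - (-387 + (-132)² - 125*(-132)) = 4/309 - (-387 + 17424 + 16500) = 4/309 - 1*33537 = 4/309 - 33537 = -10362929/309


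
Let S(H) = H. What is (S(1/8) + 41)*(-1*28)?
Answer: -2303/2 ≈ -1151.5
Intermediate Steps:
(S(1/8) + 41)*(-1*28) = (1/8 + 41)*(-1*28) = (1*(1/8) + 41)*(-28) = (1/8 + 41)*(-28) = (329/8)*(-28) = -2303/2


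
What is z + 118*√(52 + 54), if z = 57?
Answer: 57 + 118*√106 ≈ 1271.9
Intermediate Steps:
z + 118*√(52 + 54) = 57 + 118*√(52 + 54) = 57 + 118*√106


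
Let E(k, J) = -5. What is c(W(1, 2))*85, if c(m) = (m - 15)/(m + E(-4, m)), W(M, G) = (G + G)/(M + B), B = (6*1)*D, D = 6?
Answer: 46835/181 ≈ 258.76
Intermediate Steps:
B = 36 (B = (6*1)*6 = 6*6 = 36)
W(M, G) = 2*G/(36 + M) (W(M, G) = (G + G)/(M + 36) = (2*G)/(36 + M) = 2*G/(36 + M))
c(m) = (-15 + m)/(-5 + m) (c(m) = (m - 15)/(m - 5) = (-15 + m)/(-5 + m))
c(W(1, 2))*85 = ((-15 + 2*2/(36 + 1))/(-5 + 2*2/(36 + 1)))*85 = ((-15 + 2*2/37)/(-5 + 2*2/37))*85 = ((-15 + 2*2*(1/37))/(-5 + 2*2*(1/37)))*85 = ((-15 + 4/37)/(-5 + 4/37))*85 = (-551/37/(-181/37))*85 = -37/181*(-551/37)*85 = (551/181)*85 = 46835/181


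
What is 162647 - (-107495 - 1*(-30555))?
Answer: 239587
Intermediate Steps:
162647 - (-107495 - 1*(-30555)) = 162647 - (-107495 + 30555) = 162647 - 1*(-76940) = 162647 + 76940 = 239587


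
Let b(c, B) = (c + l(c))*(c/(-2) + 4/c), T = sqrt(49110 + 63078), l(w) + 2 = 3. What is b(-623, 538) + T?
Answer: -120705631/623 + 2*sqrt(28047) ≈ -1.9341e+5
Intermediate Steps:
l(w) = 1 (l(w) = -2 + 3 = 1)
T = 2*sqrt(28047) (T = sqrt(112188) = 2*sqrt(28047) ≈ 334.94)
b(c, B) = (1 + c)*(4/c - c/2) (b(c, B) = (c + 1)*(c/(-2) + 4/c) = (1 + c)*(c*(-1/2) + 4/c) = (1 + c)*(-c/2 + 4/c) = (1 + c)*(4/c - c/2))
b(-623, 538) + T = (1/2)*(8 - 1*(-623)*(-8 - 623 + (-623)**2))/(-623) + 2*sqrt(28047) = (1/2)*(-1/623)*(8 - 1*(-623)*(-8 - 623 + 388129)) + 2*sqrt(28047) = (1/2)*(-1/623)*(8 - 1*(-623)*387498) + 2*sqrt(28047) = (1/2)*(-1/623)*(8 + 241411254) + 2*sqrt(28047) = (1/2)*(-1/623)*241411262 + 2*sqrt(28047) = -120705631/623 + 2*sqrt(28047)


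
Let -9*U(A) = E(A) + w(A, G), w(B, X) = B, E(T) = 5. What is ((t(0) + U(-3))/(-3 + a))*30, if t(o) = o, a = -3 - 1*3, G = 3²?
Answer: 20/27 ≈ 0.74074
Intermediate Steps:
G = 9
U(A) = -5/9 - A/9 (U(A) = -(5 + A)/9 = -5/9 - A/9)
a = -6 (a = -3 - 3 = -6)
((t(0) + U(-3))/(-3 + a))*30 = ((0 + (-5/9 - ⅑*(-3)))/(-3 - 6))*30 = ((0 + (-5/9 + ⅓))/(-9))*30 = ((0 - 2/9)*(-⅑))*30 = -2/9*(-⅑)*30 = (2/81)*30 = 20/27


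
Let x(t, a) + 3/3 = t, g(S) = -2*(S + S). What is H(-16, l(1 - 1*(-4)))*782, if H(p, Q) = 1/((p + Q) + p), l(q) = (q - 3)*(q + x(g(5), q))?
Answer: -391/32 ≈ -12.219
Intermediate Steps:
g(S) = -4*S
x(t, a) = -1 + t
l(q) = (-21 + q)*(-3 + q) (l(q) = (q - 3)*(q + (-1 - 4*5)) = (-3 + q)*(q + (-1 - 20)) = (-3 + q)*(q - 21) = (-3 + q)*(-21 + q) = (-21 + q)*(-3 + q))
H(p, Q) = 1/(Q + 2*p) (H(p, Q) = 1/((Q + p) + p) = 1/(Q + 2*p))
H(-16, l(1 - 1*(-4)))*782 = 782/((63 + (1 - 1*(-4))² - 24*(1 - 1*(-4))) + 2*(-16)) = 782/((63 + (1 + 4)² - 24*(1 + 4)) - 32) = 782/((63 + 5² - 24*5) - 32) = 782/((63 + 25 - 120) - 32) = 782/(-32 - 32) = 782/(-64) = -1/64*782 = -391/32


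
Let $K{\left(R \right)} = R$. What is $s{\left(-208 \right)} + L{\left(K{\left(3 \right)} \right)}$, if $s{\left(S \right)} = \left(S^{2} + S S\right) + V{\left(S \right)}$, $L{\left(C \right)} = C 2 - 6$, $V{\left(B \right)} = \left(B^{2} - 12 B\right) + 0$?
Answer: $132288$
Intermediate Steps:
$V{\left(B \right)} = B^{2} - 12 B$
$L{\left(C \right)} = -6 + 2 C$ ($L{\left(C \right)} = 2 C - 6 = -6 + 2 C$)
$s{\left(S \right)} = 2 S^{2} + S \left(-12 + S\right)$ ($s{\left(S \right)} = \left(S^{2} + S S\right) + S \left(-12 + S\right) = \left(S^{2} + S^{2}\right) + S \left(-12 + S\right) = 2 S^{2} + S \left(-12 + S\right)$)
$s{\left(-208 \right)} + L{\left(K{\left(3 \right)} \right)} = 3 \left(-208\right) \left(-4 - 208\right) + \left(-6 + 2 \cdot 3\right) = 3 \left(-208\right) \left(-212\right) + \left(-6 + 6\right) = 132288 + 0 = 132288$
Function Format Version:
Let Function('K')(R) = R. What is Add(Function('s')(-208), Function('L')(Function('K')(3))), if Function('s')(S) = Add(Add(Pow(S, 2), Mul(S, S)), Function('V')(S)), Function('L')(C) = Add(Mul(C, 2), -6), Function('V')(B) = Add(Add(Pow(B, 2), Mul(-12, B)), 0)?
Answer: 132288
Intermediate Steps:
Function('V')(B) = Add(Pow(B, 2), Mul(-12, B))
Function('L')(C) = Add(-6, Mul(2, C)) (Function('L')(C) = Add(Mul(2, C), -6) = Add(-6, Mul(2, C)))
Function('s')(S) = Add(Mul(2, Pow(S, 2)), Mul(S, Add(-12, S))) (Function('s')(S) = Add(Add(Pow(S, 2), Mul(S, S)), Mul(S, Add(-12, S))) = Add(Add(Pow(S, 2), Pow(S, 2)), Mul(S, Add(-12, S))) = Add(Mul(2, Pow(S, 2)), Mul(S, Add(-12, S))))
Add(Function('s')(-208), Function('L')(Function('K')(3))) = Add(Mul(3, -208, Add(-4, -208)), Add(-6, Mul(2, 3))) = Add(Mul(3, -208, -212), Add(-6, 6)) = Add(132288, 0) = 132288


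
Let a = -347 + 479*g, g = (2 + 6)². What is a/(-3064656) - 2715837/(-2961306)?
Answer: 457408440751/504188011152 ≈ 0.90722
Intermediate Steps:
g = 64 (g = 8² = 64)
a = 30309 (a = -347 + 479*64 = -347 + 30656 = 30309)
a/(-3064656) - 2715837/(-2961306) = 30309/(-3064656) - 2715837/(-2961306) = 30309*(-1/3064656) - 2715837*(-1/2961306) = -10103/1021552 + 905279/987102 = 457408440751/504188011152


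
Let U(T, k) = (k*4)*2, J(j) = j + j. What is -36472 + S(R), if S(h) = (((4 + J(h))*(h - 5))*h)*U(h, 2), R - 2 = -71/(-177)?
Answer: -207119161976/5545233 ≈ -37351.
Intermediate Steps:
R = 425/177 (R = 2 - 71/(-177) = 2 - 71*(-1/177) = 2 + 71/177 = 425/177 ≈ 2.4011)
J(j) = 2*j
U(T, k) = 8*k (U(T, k) = (4*k)*2 = 8*k)
S(h) = 16*h*(-5 + h)*(4 + 2*h) (S(h) = (((4 + 2*h)*(h - 5))*h)*(8*2) = (((4 + 2*h)*(-5 + h))*h)*16 = (((-5 + h)*(4 + 2*h))*h)*16 = (h*(-5 + h)*(4 + 2*h))*16 = 16*h*(-5 + h)*(4 + 2*h))
-36472 + S(R) = -36472 + 32*(425/177)*(-10 + (425/177)² - 3*425/177) = -36472 + 32*(425/177)*(-10 + 180625/31329 - 425/59) = -36472 + 32*(425/177)*(-358340/31329) = -36472 - 4873424000/5545233 = -207119161976/5545233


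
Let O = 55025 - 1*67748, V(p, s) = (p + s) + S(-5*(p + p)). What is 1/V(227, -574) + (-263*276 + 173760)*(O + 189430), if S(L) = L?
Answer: 46786204180667/2617 ≈ 1.7878e+10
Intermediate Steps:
V(p, s) = s - 9*p (V(p, s) = (p + s) - 5*(p + p) = (p + s) - 10*p = s - 9*p)
O = -12723 (O = 55025 - 67748 = -12723)
1/V(227, -574) + (-263*276 + 173760)*(O + 189430) = 1/(-574 - 9*227) + (-263*276 + 173760)*(-12723 + 189430) = 1/(-574 - 2043) + (-72588 + 173760)*176707 = 1/(-2617) + 101172*176707 = -1/2617 + 17877800604 = 46786204180667/2617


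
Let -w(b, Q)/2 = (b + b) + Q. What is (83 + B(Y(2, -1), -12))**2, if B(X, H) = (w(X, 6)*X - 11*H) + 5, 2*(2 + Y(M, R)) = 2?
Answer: 51984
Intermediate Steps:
w(b, Q) = -4*b - 2*Q (w(b, Q) = -2*((b + b) + Q) = -2*(2*b + Q) = -2*(Q + 2*b) = -4*b - 2*Q)
Y(M, R) = -1 (Y(M, R) = -2 + (1/2)*2 = -2 + 1 = -1)
B(X, H) = 5 - 11*H + X*(-12 - 4*X) (B(X, H) = ((-4*X - 2*6)*X - 11*H) + 5 = ((-4*X - 12)*X - 11*H) + 5 = ((-12 - 4*X)*X - 11*H) + 5 = (X*(-12 - 4*X) - 11*H) + 5 = (-11*H + X*(-12 - 4*X)) + 5 = 5 - 11*H + X*(-12 - 4*X))
(83 + B(Y(2, -1), -12))**2 = (83 + (5 - 11*(-12) - 4*(-1)*(3 - 1)))**2 = (83 + (5 + 132 - 4*(-1)*2))**2 = (83 + (5 + 132 + 8))**2 = (83 + 145)**2 = 228**2 = 51984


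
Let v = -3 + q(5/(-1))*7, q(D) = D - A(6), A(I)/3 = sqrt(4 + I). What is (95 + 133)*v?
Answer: -8664 - 4788*sqrt(10) ≈ -23805.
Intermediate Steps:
A(I) = 3*sqrt(4 + I)
q(D) = D - 3*sqrt(10) (q(D) = D - 3*sqrt(4 + 6) = D - 3*sqrt(10))
v = -38 - 21*sqrt(10) (v = -3 + (5/(-1) - 3*sqrt(10))*7 = -3 + (5*(-1) - 3*sqrt(10))*7 = -3 + (-5 - 3*sqrt(10))*7 = -3 + (-35 - 21*sqrt(10)) = -38 - 21*sqrt(10) ≈ -104.41)
(95 + 133)*v = (95 + 133)*(-38 - 21*sqrt(10)) = 228*(-38 - 21*sqrt(10)) = -8664 - 4788*sqrt(10)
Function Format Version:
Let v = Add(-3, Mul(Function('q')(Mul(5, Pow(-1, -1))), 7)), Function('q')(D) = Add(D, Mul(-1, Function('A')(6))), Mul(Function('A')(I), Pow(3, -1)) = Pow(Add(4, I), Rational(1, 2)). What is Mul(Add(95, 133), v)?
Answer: Add(-8664, Mul(-4788, Pow(10, Rational(1, 2)))) ≈ -23805.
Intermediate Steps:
Function('A')(I) = Mul(3, Pow(Add(4, I), Rational(1, 2)))
Function('q')(D) = Add(D, Mul(-3, Pow(10, Rational(1, 2)))) (Function('q')(D) = Add(D, Mul(-1, Mul(3, Pow(Add(4, 6), Rational(1, 2))))) = Add(D, Mul(-1, Mul(3, Pow(10, Rational(1, 2))))) = Add(D, Mul(-3, Pow(10, Rational(1, 2)))))
v = Add(-38, Mul(-21, Pow(10, Rational(1, 2)))) (v = Add(-3, Mul(Add(Mul(5, Pow(-1, -1)), Mul(-3, Pow(10, Rational(1, 2)))), 7)) = Add(-3, Mul(Add(Mul(5, -1), Mul(-3, Pow(10, Rational(1, 2)))), 7)) = Add(-3, Mul(Add(-5, Mul(-3, Pow(10, Rational(1, 2)))), 7)) = Add(-3, Add(-35, Mul(-21, Pow(10, Rational(1, 2))))) = Add(-38, Mul(-21, Pow(10, Rational(1, 2)))) ≈ -104.41)
Mul(Add(95, 133), v) = Mul(Add(95, 133), Add(-38, Mul(-21, Pow(10, Rational(1, 2))))) = Mul(228, Add(-38, Mul(-21, Pow(10, Rational(1, 2))))) = Add(-8664, Mul(-4788, Pow(10, Rational(1, 2))))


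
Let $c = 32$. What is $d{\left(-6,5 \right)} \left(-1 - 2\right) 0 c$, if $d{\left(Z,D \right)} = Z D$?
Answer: $0$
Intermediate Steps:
$d{\left(Z,D \right)} = D Z$
$d{\left(-6,5 \right)} \left(-1 - 2\right) 0 c = 5 \left(-6\right) \left(-1 - 2\right) 0 \cdot 32 = - 30 \left(\left(-3\right) 0\right) 32 = \left(-30\right) 0 \cdot 32 = 0 \cdot 32 = 0$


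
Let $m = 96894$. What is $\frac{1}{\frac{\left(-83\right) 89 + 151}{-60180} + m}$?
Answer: $\frac{5015}{485924013} \approx 1.0321 \cdot 10^{-5}$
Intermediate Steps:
$\frac{1}{\frac{\left(-83\right) 89 + 151}{-60180} + m} = \frac{1}{\frac{\left(-83\right) 89 + 151}{-60180} + 96894} = \frac{1}{\left(-7387 + 151\right) \left(- \frac{1}{60180}\right) + 96894} = \frac{1}{\left(-7236\right) \left(- \frac{1}{60180}\right) + 96894} = \frac{1}{\frac{603}{5015} + 96894} = \frac{1}{\frac{485924013}{5015}} = \frac{5015}{485924013}$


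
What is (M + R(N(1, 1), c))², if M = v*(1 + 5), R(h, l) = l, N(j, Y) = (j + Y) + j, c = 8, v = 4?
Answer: 1024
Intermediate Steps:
N(j, Y) = Y + 2*j (N(j, Y) = (Y + j) + j = Y + 2*j)
M = 24 (M = 4*(1 + 5) = 4*6 = 24)
(M + R(N(1, 1), c))² = (24 + 8)² = 32² = 1024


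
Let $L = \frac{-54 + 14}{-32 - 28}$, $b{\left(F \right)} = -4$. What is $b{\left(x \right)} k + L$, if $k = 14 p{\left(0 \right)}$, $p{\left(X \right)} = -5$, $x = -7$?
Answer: $\frac{842}{3} \approx 280.67$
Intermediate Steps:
$L = \frac{2}{3}$ ($L = - \frac{40}{-60} = \left(-40\right) \left(- \frac{1}{60}\right) = \frac{2}{3} \approx 0.66667$)
$k = -70$ ($k = 14 \left(-5\right) = -70$)
$b{\left(x \right)} k + L = \left(-4\right) \left(-70\right) + \frac{2}{3} = 280 + \frac{2}{3} = \frac{842}{3}$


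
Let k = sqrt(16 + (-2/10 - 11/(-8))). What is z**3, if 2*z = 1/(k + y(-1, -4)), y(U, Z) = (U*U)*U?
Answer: 1000/(-20 + sqrt(6870))**3 ≈ 0.0040211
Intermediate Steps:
y(U, Z) = U**3 (y(U, Z) = U**2*U = U**3)
k = sqrt(6870)/20 (k = sqrt(16 + (-2*1/10 - 11*(-1/8))) = sqrt(16 + (-1/5 + 11/8)) = sqrt(16 + 47/40) = sqrt(687/40) = sqrt(6870)/20 ≈ 4.1443)
z = 1/(2*(-1 + sqrt(6870)/20)) (z = 1/(2*(sqrt(6870)/20 + (-1)**3)) = 1/(2*(sqrt(6870)/20 - 1)) = 1/(2*(-1 + sqrt(6870)/20)) ≈ 0.15902)
z**3 = (20/647 + sqrt(6870)/647)**3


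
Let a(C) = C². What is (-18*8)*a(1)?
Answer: -144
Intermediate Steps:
(-18*8)*a(1) = -18*8*1² = -144*1 = -144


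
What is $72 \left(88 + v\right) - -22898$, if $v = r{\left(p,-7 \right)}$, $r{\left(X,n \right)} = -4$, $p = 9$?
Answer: $28946$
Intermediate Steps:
$v = -4$
$72 \left(88 + v\right) - -22898 = 72 \left(88 - 4\right) - -22898 = 72 \cdot 84 + 22898 = 6048 + 22898 = 28946$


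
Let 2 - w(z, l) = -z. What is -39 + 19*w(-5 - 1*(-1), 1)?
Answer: -77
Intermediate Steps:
w(z, l) = 2 + z (w(z, l) = 2 - (-1)*z = 2 + z)
-39 + 19*w(-5 - 1*(-1), 1) = -39 + 19*(2 + (-5 - 1*(-1))) = -39 + 19*(2 + (-5 + 1)) = -39 + 19*(2 - 4) = -39 + 19*(-2) = -39 - 38 = -77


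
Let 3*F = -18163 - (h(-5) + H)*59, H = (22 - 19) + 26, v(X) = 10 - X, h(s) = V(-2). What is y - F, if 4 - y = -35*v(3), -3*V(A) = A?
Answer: 61981/9 ≈ 6886.8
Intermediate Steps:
V(A) = -A/3
h(s) = ⅔ (h(s) = -⅓*(-2) = ⅔)
y = 249 (y = 4 - (-35)*(10 - 1*3) = 4 - (-35)*(10 - 3) = 4 - (-35)*7 = 4 - 1*(-245) = 4 + 245 = 249)
H = 29 (H = 3 + 26 = 29)
F = -59740/9 (F = (-18163 - (⅔ + 29)*59)/3 = (-18163 - 89*59/3)/3 = (-18163 - 1*5251/3)/3 = (-18163 - 5251/3)/3 = (⅓)*(-59740/3) = -59740/9 ≈ -6637.8)
y - F = 249 - 1*(-59740/9) = 249 + 59740/9 = 61981/9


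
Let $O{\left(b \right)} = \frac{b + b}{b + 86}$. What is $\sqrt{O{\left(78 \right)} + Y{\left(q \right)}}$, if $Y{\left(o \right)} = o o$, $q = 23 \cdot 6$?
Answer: $\frac{19 \sqrt{88683}}{41} \approx 138.0$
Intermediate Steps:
$q = 138$
$O{\left(b \right)} = \frac{2 b}{86 + b}$
$Y{\left(o \right)} = o^{2}$
$\sqrt{O{\left(78 \right)} + Y{\left(q \right)}} = \sqrt{2 \cdot 78 \frac{1}{86 + 78} + 138^{2}} = \sqrt{2 \cdot 78 \cdot \frac{1}{164} + 19044} = \sqrt{\frac{39}{41} + 19044} = \sqrt{\frac{780843}{41}} = \frac{19 \sqrt{88683}}{41}$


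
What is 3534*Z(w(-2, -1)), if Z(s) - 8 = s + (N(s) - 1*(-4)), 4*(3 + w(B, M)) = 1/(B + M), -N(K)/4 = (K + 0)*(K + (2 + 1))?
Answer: 83638/3 ≈ 27879.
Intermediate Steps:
N(K) = -4*K*(3 + K) (N(K) = -4*(K + 0)*(K + (2 + 1)) = -4*K*(K + 3) = -4*K*(3 + K))
w(B, M) = -3 + 1/(4*(B + M))
Z(s) = 12 + s - 4*s*(3 + s) (Z(s) = 8 + (s + (-4*s*(3 + s) - 1*(-4))) = 8 + (s + (-4*s*(3 + s) + 4)) = 8 + (s + (4 - 4*s*(3 + s))) = 8 + (4 + s - 4*s*(3 + s)) = 12 + s - 4*s*(3 + s))
3534*Z(w(-2, -1)) = 3534*(12 + (¼ - 3*(-2) - 3*(-1))/(-2 - 1) - 4*(¼ - 3*(-2) - 3*(-1))/(-2 - 1)*(3 + (¼ - 3*(-2) - 3*(-1))/(-2 - 1))) = 3534*(12 + (¼ + 6 + 3)/(-3) - 4*(¼ + 6 + 3)/(-3)*(3 + (¼ + 6 + 3)/(-3))) = 3534*(12 - ⅓*37/4 - 4*(-⅓*37/4)*(3 - ⅓*37/4)) = 3534*(12 - 37/12 - 4*(-37/12)*(3 - 37/12)) = 3534*(12 - 37/12 - 4*(-37/12)*(-1/12)) = 3534*(12 - 37/12 - 37/36) = 3534*(71/9) = 83638/3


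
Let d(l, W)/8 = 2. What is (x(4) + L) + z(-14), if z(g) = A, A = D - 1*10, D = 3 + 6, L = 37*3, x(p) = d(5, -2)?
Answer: 126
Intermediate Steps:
d(l, W) = 16 (d(l, W) = 8*2 = 16)
x(p) = 16
L = 111
D = 9
A = -1 (A = 9 - 1*10 = 9 - 10 = -1)
z(g) = -1
(x(4) + L) + z(-14) = (16 + 111) - 1 = 127 - 1 = 126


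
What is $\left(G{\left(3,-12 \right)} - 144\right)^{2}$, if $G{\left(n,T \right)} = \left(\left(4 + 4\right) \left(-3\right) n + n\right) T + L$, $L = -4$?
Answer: $462400$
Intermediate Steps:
$G{\left(n,T \right)} = -4 - 23 T n$ ($G{\left(n,T \right)} = \left(\left(4 + 4\right) \left(-3\right) n + n\right) T - 4 = \left(8 \left(-3\right) n + n\right) T - 4 = \left(- 24 n + n\right) T - 4 = - 23 n T - 4 = - 23 T n - 4 = -4 - 23 T n$)
$\left(G{\left(3,-12 \right)} - 144\right)^{2} = \left(\left(-4 - \left(-276\right) 3\right) - 144\right)^{2} = \left(\left(-4 + 828\right) - 144\right)^{2} = \left(824 - 144\right)^{2} = 680^{2} = 462400$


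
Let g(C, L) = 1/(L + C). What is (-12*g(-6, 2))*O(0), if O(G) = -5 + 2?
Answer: -9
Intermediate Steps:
O(G) = -3
g(C, L) = 1/(C + L)
(-12*g(-6, 2))*O(0) = -12/(-6 + 2)*(-3) = -12/(-4)*(-3) = -12*(-¼)*(-3) = 3*(-3) = -9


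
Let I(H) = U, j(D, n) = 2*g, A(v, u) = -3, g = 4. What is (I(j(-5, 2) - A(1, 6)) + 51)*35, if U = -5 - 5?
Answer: 1435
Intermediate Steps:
j(D, n) = 8 (j(D, n) = 2*4 = 8)
U = -10
I(H) = -10
(I(j(-5, 2) - A(1, 6)) + 51)*35 = (-10 + 51)*35 = 41*35 = 1435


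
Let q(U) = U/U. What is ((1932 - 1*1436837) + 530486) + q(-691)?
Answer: -904418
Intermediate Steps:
q(U) = 1
((1932 - 1*1436837) + 530486) + q(-691) = ((1932 - 1*1436837) + 530486) + 1 = ((1932 - 1436837) + 530486) + 1 = (-1434905 + 530486) + 1 = -904419 + 1 = -904418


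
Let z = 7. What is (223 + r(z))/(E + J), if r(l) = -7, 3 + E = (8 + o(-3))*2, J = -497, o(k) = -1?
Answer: -4/9 ≈ -0.44444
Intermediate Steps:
E = 11 (E = -3 + (8 - 1)*2 = -3 + 7*2 = -3 + 14 = 11)
(223 + r(z))/(E + J) = (223 - 7)/(11 - 497) = 216/(-486) = 216*(-1/486) = -4/9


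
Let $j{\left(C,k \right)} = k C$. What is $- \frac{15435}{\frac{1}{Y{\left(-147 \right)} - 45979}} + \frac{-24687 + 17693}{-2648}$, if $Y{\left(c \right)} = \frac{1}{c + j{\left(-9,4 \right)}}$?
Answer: $\frac{57317076226157}{80764} \approx 7.0969 \cdot 10^{8}$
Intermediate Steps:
$j{\left(C,k \right)} = C k$
$Y{\left(c \right)} = \frac{1}{-36 + c}$ ($Y{\left(c \right)} = \frac{1}{c - 36} = \frac{1}{-36 + c}$)
$- \frac{15435}{\frac{1}{Y{\left(-147 \right)} - 45979}} + \frac{-24687 + 17693}{-2648} = - \frac{15435}{\frac{1}{\frac{1}{-36 - 147} - 45979}} + \frac{-24687 + 17693}{-2648} = - \frac{15435}{\frac{1}{\frac{1}{-183} - 45979}} - - \frac{3497}{1324} = - \frac{15435}{\frac{1}{- \frac{1}{183} - 45979}} + \frac{3497}{1324} = - \frac{15435}{\frac{1}{- \frac{8414158}{183}}} + \frac{3497}{1324} = - \frac{15435}{- \frac{183}{8414158}} + \frac{3497}{1324} = \left(-15435\right) \left(- \frac{8414158}{183}\right) + \frac{3497}{1324} = \frac{43290842910}{61} + \frac{3497}{1324} = \frac{57317076226157}{80764}$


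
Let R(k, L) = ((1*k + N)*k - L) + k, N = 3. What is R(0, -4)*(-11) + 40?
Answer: -4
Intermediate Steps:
R(k, L) = k - L + k*(3 + k) (R(k, L) = ((1*k + 3)*k - L) + k = ((k + 3)*k - L) + k = ((3 + k)*k - L) + k = (k*(3 + k) - L) + k = (-L + k*(3 + k)) + k = k - L + k*(3 + k))
R(0, -4)*(-11) + 40 = (0**2 - 1*(-4) + 4*0)*(-11) + 40 = (0 + 4 + 0)*(-11) + 40 = 4*(-11) + 40 = -44 + 40 = -4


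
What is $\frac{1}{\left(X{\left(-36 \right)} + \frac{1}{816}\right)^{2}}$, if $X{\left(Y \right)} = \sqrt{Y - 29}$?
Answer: $\frac{665856}{\left(1 + 816 i \sqrt{65}\right)^{2}} \approx -0.015385 - 4.677 \cdot 10^{-6} i$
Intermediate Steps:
$X{\left(Y \right)} = \sqrt{-29 + Y}$
$\frac{1}{\left(X{\left(-36 \right)} + \frac{1}{816}\right)^{2}} = \frac{1}{\left(\sqrt{-29 - 36} + \frac{1}{816}\right)^{2}} = \frac{1}{\left(\sqrt{-65} + \frac{1}{816}\right)^{2}} = \frac{1}{\left(i \sqrt{65} + \frac{1}{816}\right)^{2}} = \frac{1}{\left(\frac{1}{816} + i \sqrt{65}\right)^{2}}$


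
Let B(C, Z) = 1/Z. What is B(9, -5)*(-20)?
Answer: 4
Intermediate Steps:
B(9, -5)*(-20) = -20/(-5) = -⅕*(-20) = 4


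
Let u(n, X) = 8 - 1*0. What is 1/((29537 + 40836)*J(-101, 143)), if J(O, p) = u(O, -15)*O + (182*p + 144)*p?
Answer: 1/263300720246 ≈ 3.7979e-12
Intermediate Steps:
u(n, X) = 8 (u(n, X) = 8 + 0 = 8)
J(O, p) = 8*O + p*(144 + 182*p) (J(O, p) = 8*O + (182*p + 144)*p = 8*O + (144 + 182*p)*p = 8*O + p*(144 + 182*p))
1/((29537 + 40836)*J(-101, 143)) = 1/((29537 + 40836)*(8*(-101) + 144*143 + 182*143**2)) = 1/(70373*(-808 + 20592 + 182*20449)) = 1/(70373*(-808 + 20592 + 3721718)) = (1/70373)/3741502 = (1/70373)*(1/3741502) = 1/263300720246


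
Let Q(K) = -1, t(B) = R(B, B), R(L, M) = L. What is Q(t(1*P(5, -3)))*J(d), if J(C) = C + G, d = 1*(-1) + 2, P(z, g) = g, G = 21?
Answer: -22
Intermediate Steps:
t(B) = B
d = 1 (d = -1 + 2 = 1)
J(C) = 21 + C (J(C) = C + 21 = 21 + C)
Q(t(1*P(5, -3)))*J(d) = -(21 + 1) = -1*22 = -22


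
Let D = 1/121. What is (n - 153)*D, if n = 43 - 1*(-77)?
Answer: -3/11 ≈ -0.27273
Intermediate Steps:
D = 1/121 ≈ 0.0082645
n = 120 (n = 43 + 77 = 120)
(n - 153)*D = (120 - 153)*(1/121) = -33*1/121 = -3/11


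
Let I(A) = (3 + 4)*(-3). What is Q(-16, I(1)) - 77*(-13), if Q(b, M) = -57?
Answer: 944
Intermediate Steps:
I(A) = -21 (I(A) = 7*(-3) = -21)
Q(-16, I(1)) - 77*(-13) = -57 - 77*(-13) = -57 - 1*(-1001) = -57 + 1001 = 944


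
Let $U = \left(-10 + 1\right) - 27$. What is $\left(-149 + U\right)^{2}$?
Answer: $34225$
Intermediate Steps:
$U = -36$ ($U = -9 - 27 = -36$)
$\left(-149 + U\right)^{2} = \left(-149 - 36\right)^{2} = \left(-185\right)^{2} = 34225$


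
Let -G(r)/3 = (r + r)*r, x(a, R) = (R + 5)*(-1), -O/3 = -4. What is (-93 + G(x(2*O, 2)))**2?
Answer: 149769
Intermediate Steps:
O = 12 (O = -3*(-4) = 12)
x(a, R) = -5 - R (x(a, R) = (5 + R)*(-1) = -5 - R)
G(r) = -6*r**2 (G(r) = -3*(r + r)*r = -3*2*r*r = -6*r**2)
(-93 + G(x(2*O, 2)))**2 = (-93 - 6*(-5 - 1*2)**2)**2 = (-93 - 6*(-5 - 2)**2)**2 = (-93 - 6*(-7)**2)**2 = (-93 - 6*49)**2 = (-93 - 294)**2 = (-387)**2 = 149769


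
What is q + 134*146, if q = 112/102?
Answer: 997820/51 ≈ 19565.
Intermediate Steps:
q = 56/51 (q = 112*(1/102) = 56/51 ≈ 1.0980)
q + 134*146 = 56/51 + 134*146 = 56/51 + 19564 = 997820/51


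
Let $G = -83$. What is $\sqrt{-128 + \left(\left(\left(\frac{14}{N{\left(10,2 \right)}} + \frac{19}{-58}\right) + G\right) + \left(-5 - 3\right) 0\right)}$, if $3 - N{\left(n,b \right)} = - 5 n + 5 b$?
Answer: $\frac{3 i \sqrt{145826674}}{2494} \approx 14.526 i$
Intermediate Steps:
$N{\left(n,b \right)} = 3 - 5 b + 5 n$ ($N{\left(n,b \right)} = 3 - \left(- 5 n + 5 b\right) = 3 - 5 b + 5 n$)
$\sqrt{-128 + \left(\left(\left(\frac{14}{N{\left(10,2 \right)}} + \frac{19}{-58}\right) + G\right) + \left(-5 - 3\right) 0\right)} = \sqrt{-128 - \left(\frac{4833}{58} - \frac{14}{3 - 10 + 5 \cdot 10} - \left(-5 - 3\right) 0\right)} = \sqrt{-128 - \left(\frac{4833}{58} - \frac{14}{3 - 10 + 50}\right)} = \sqrt{-128 + \left(\left(\left(\frac{14}{43} - \frac{19}{58}\right) - 83\right) + 0\right)} = \sqrt{-128 + \left(\left(- \frac{5}{2494} - 83\right) + 0\right)} = \sqrt{-128 + \left(- \frac{207007}{2494} + 0\right)} = \sqrt{-128 - \frac{207007}{2494}} = \sqrt{- \frac{526239}{2494}} = \frac{3 i \sqrt{145826674}}{2494}$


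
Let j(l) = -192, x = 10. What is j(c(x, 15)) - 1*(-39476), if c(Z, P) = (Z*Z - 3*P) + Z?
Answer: 39284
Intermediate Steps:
c(Z, P) = Z + Z**2 - 3*P (c(Z, P) = (Z**2 - 3*P) + Z = Z + Z**2 - 3*P)
j(c(x, 15)) - 1*(-39476) = -192 - 1*(-39476) = -192 + 39476 = 39284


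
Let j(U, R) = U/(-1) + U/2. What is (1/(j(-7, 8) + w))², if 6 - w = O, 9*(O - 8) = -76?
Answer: 324/32041 ≈ 0.010112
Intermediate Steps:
O = -4/9 (O = 8 + (⅑)*(-76) = 8 - 76/9 = -4/9 ≈ -0.44444)
w = 58/9 (w = 6 - 1*(-4/9) = 6 + 4/9 = 58/9 ≈ 6.4444)
j(U, R) = -U/2 (j(U, R) = U*(-1) + U*(½) = -U + U/2 = -U/2)
(1/(j(-7, 8) + w))² = (1/(-½*(-7) + 58/9))² = (1/(7/2 + 58/9))² = (1/(179/18))² = (18/179)² = 324/32041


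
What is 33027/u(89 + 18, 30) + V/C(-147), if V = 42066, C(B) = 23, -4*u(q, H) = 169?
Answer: 4070670/3887 ≈ 1047.3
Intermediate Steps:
u(q, H) = -169/4 (u(q, H) = -¼*169 = -169/4)
33027/u(89 + 18, 30) + V/C(-147) = 33027/(-169/4) + 42066/23 = 33027*(-4/169) + 42066*(1/23) = -132108/169 + 42066/23 = 4070670/3887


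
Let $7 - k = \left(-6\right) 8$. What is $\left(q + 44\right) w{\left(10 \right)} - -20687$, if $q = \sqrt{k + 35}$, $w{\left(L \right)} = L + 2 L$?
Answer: $22007 + 90 \sqrt{10} \approx 22292.0$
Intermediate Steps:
$w{\left(L \right)} = 3 L$
$k = 55$ ($k = 7 - \left(-6\right) 8 = 7 - -48 = 7 + 48 = 55$)
$q = 3 \sqrt{10}$ ($q = \sqrt{55 + 35} = \sqrt{90} = 3 \sqrt{10} \approx 9.4868$)
$\left(q + 44\right) w{\left(10 \right)} - -20687 = \left(3 \sqrt{10} + 44\right) 3 \cdot 10 - -20687 = \left(44 + 3 \sqrt{10}\right) 30 + 20687 = \left(1320 + 90 \sqrt{10}\right) + 20687 = 22007 + 90 \sqrt{10}$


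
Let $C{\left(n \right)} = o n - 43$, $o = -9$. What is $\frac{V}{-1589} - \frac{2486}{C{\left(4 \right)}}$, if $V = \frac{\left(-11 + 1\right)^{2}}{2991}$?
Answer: $\frac{11815201814}{375463221} \approx 31.468$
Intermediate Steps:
$C{\left(n \right)} = -43 - 9 n$ ($C{\left(n \right)} = - 9 n - 43 = -43 - 9 n$)
$V = \frac{100}{2991}$ ($V = \left(-10\right)^{2} \cdot \frac{1}{2991} = 100 \cdot \frac{1}{2991} = \frac{100}{2991} \approx 0.033434$)
$\frac{V}{-1589} - \frac{2486}{C{\left(4 \right)}} = \frac{100}{2991 \left(-1589\right)} - \frac{2486}{-43 - 36} = \frac{100}{2991} \left(- \frac{1}{1589}\right) - \frac{2486}{-43 - 36} = - \frac{100}{4752699} - \frac{2486}{-79} = - \frac{100}{4752699} - - \frac{2486}{79} = - \frac{100}{4752699} + \frac{2486}{79} = \frac{11815201814}{375463221}$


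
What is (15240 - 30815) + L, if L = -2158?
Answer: -17733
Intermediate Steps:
(15240 - 30815) + L = (15240 - 30815) - 2158 = -15575 - 2158 = -17733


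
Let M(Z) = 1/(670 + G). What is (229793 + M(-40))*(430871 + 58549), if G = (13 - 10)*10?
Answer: 3936285176571/35 ≈ 1.1247e+11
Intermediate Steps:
G = 30 (G = 3*10 = 30)
M(Z) = 1/700 (M(Z) = 1/(670 + 30) = 1/700)
(229793 + M(-40))*(430871 + 58549) = (229793 + 1/700)*(430871 + 58549) = (160855101/700)*489420 = 3936285176571/35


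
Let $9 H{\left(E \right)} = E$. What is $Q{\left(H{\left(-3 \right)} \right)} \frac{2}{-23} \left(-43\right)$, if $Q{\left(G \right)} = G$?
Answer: $- \frac{86}{69} \approx -1.2464$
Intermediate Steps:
$H{\left(E \right)} = \frac{E}{9}$
$Q{\left(H{\left(-3 \right)} \right)} \frac{2}{-23} \left(-43\right) = \frac{1}{9} \left(-3\right) \frac{2}{-23} \left(-43\right) = - \frac{2 \left(- \frac{1}{23}\right)}{3} \left(-43\right) = \left(- \frac{1}{3}\right) \left(- \frac{2}{23}\right) \left(-43\right) = \frac{2}{69} \left(-43\right) = - \frac{86}{69}$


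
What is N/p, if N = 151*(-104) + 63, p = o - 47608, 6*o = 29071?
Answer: 93846/256577 ≈ 0.36576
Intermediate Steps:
o = 29071/6 (o = (⅙)*29071 = 29071/6 ≈ 4845.2)
p = -256577/6 (p = 29071/6 - 47608 = -256577/6 ≈ -42763.)
N = -15641 (N = -15704 + 63 = -15641)
N/p = -15641/(-256577/6) = -15641*(-6/256577) = 93846/256577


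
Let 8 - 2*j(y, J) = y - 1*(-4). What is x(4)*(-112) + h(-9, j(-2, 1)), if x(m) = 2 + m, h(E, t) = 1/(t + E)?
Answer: -4033/6 ≈ -672.17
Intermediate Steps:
j(y, J) = 2 - y/2 (j(y, J) = 4 - (y - 1*(-4))/2 = 4 - (y + 4)/2 = 4 - (4 + y)/2 = 4 + (-2 - y/2) = 2 - y/2)
h(E, t) = 1/(E + t)
x(4)*(-112) + h(-9, j(-2, 1)) = (2 + 4)*(-112) + 1/(-9 + (2 - ½*(-2))) = 6*(-112) + 1/(-9 + (2 + 1)) = -672 + 1/(-9 + 3) = -672 + 1/(-6) = -672 - ⅙ = -4033/6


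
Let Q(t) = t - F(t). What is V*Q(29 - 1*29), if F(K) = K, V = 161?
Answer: 0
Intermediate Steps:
Q(t) = 0 (Q(t) = t - t = 0)
V*Q(29 - 1*29) = 161*0 = 0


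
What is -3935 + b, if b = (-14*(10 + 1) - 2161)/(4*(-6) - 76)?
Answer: -78237/20 ≈ -3911.9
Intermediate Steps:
b = 463/20 (b = (-14*11 - 2161)/(-24 - 76) = (-154 - 2161)/(-100) = -2315*(-1/100) = 463/20 ≈ 23.150)
-3935 + b = -3935 + 463/20 = -78237/20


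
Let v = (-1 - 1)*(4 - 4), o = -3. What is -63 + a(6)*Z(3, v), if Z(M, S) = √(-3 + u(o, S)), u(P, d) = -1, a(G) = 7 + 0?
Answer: -63 + 14*I ≈ -63.0 + 14.0*I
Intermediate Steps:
a(G) = 7
v = 0 (v = -2*0 = 0)
Z(M, S) = 2*I (Z(M, S) = √(-3 - 1) = √(-4) = 2*I)
-63 + a(6)*Z(3, v) = -63 + 7*(2*I) = -63 + 14*I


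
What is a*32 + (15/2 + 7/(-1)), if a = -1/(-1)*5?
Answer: 321/2 ≈ 160.50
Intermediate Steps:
a = 5 (a = -1*(-1)*5 = 1*5 = 5)
a*32 + (15/2 + 7/(-1)) = 5*32 + (15/2 + 7/(-1)) = 160 + (15*(1/2) + 7*(-1)) = 160 + (15/2 - 7) = 160 + 1/2 = 321/2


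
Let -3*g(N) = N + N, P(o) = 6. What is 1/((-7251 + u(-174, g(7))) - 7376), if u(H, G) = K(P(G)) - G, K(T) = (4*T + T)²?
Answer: -3/41167 ≈ -7.2874e-5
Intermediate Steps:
g(N) = -2*N/3 (g(N) = -(N + N)/3 = -2*N/3)
K(T) = 25*T² (K(T) = (5*T)² = 25*T²)
u(H, G) = 900 - G (u(H, G) = 25*6² - G = 25*36 - G = 900 - G)
1/((-7251 + u(-174, g(7))) - 7376) = 1/((-7251 + (900 - (-2)*7/3)) - 7376) = 1/((-7251 + (900 - 1*(-14/3))) - 7376) = 1/((-7251 + (900 + 14/3)) - 7376) = 1/((-7251 + 2714/3) - 7376) = 1/(-19039/3 - 7376) = 1/(-41167/3) = -3/41167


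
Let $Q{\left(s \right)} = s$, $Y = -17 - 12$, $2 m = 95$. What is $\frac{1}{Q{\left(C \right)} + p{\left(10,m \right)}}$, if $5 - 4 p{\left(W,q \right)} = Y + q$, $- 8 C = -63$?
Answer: $\frac{2}{9} \approx 0.22222$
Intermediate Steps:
$C = \frac{63}{8}$ ($C = \left(- \frac{1}{8}\right) \left(-63\right) = \frac{63}{8} \approx 7.875$)
$m = \frac{95}{2}$ ($m = \frac{1}{2} \cdot 95 = \frac{95}{2} \approx 47.5$)
$Y = -29$
$p{\left(W,q \right)} = \frac{17}{2} - \frac{q}{4}$ ($p{\left(W,q \right)} = \frac{5}{4} - \frac{-29 + q}{4} = \frac{5}{4} - \left(- \frac{29}{4} + \frac{q}{4}\right) = \frac{17}{2} - \frac{q}{4}$)
$\frac{1}{Q{\left(C \right)} + p{\left(10,m \right)}} = \frac{1}{\frac{63}{8} + \left(\frac{17}{2} - \frac{95}{8}\right)} = \frac{1}{\frac{63}{8} - \frac{27}{8}} = \frac{1}{\frac{9}{2}} = \frac{2}{9}$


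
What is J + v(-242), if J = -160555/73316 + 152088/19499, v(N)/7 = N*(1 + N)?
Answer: 583643318419599/1429588684 ≈ 4.0826e+5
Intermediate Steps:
v(N) = 7*N*(1 + N) (v(N) = 7*(N*(1 + N)) = 7*N*(1 + N))
J = 8019821863/1429588684 (J = -160555*1/73316 + 152088*(1/19499) = -160555/73316 + 152088/19499 = 8019821863/1429588684 ≈ 5.6099)
J + v(-242) = 8019821863/1429588684 + 7*(-242)*(1 - 242) = 8019821863/1429588684 + 7*(-242)*(-241) = 8019821863/1429588684 + 408254 = 583643318419599/1429588684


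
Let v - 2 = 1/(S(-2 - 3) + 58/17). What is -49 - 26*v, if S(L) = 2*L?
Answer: -5435/56 ≈ -97.054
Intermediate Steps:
v = 207/112 (v = 2 + 1/(2*(-2 - 3) + 58/17) = 2 + 1/(2*(-5) + 58*(1/17)) = 2 + 1/(-10 + 58/17) = 2 + 1/(-112/17) = 2 - 17/112 = 207/112 ≈ 1.8482)
-49 - 26*v = -49 - 26*207/112 = -49 - 2691/56 = -5435/56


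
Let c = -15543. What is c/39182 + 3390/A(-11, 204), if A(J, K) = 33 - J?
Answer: 1501626/19591 ≈ 76.649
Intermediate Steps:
c/39182 + 3390/A(-11, 204) = -15543/39182 + 3390/(33 - 1*(-11)) = -15543*1/39182 + 3390/(33 + 11) = -1413/3562 + 3390/44 = -1413/3562 + 3390*(1/44) = -1413/3562 + 1695/22 = 1501626/19591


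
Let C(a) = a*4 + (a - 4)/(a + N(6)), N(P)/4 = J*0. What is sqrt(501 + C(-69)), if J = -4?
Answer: sqrt(1076262)/69 ≈ 15.035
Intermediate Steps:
N(P) = 0 (N(P) = 4*(-4*0) = 4*0 = 0)
C(a) = 4*a + (-4 + a)/a (C(a) = a*4 + (a - 4)/(a + 0) = 4*a + (-4 + a)/a)
sqrt(501 + C(-69)) = sqrt(501 + (1 - 4/(-69) + 4*(-69))) = sqrt(501 + (1 - 4*(-1/69) - 276)) = sqrt(501 + (1 + 4/69 - 276)) = sqrt(501 - 18971/69) = sqrt(15598/69) = sqrt(1076262)/69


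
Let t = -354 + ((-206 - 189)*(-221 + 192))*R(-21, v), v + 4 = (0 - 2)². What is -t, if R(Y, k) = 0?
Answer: 354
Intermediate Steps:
v = 0 (v = -4 + (0 - 2)² = -4 + (-2)² = -4 + 4 = 0)
t = -354 (t = -354 + ((-206 - 189)*(-221 + 192))*0 = -354 - 395*(-29)*0 = -354 + 11455*0 = -354 + 0 = -354)
-t = -1*(-354) = 354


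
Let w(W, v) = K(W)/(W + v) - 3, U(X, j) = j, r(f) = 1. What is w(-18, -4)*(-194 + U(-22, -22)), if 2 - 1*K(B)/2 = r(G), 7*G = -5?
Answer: 7344/11 ≈ 667.64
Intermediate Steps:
G = -5/7 (G = (⅐)*(-5) = -5/7 ≈ -0.71429)
K(B) = 2 (K(B) = 4 - 2*1 = 4 - 2 = 2)
w(W, v) = -3 + 2/(W + v) (w(W, v) = 2/(W + v) - 3 = -3 + 2/(W + v))
w(-18, -4)*(-194 + U(-22, -22)) = ((2 - 3*(-18) - 3*(-4))/(-18 - 4))*(-194 - 22) = ((2 + 54 + 12)/(-22))*(-216) = -1/22*68*(-216) = -34/11*(-216) = 7344/11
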